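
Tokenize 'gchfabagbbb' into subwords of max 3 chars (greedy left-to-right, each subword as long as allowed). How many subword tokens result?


'gchfabagbbb' has 11 characters.
Chunking with max size 3:
  Chunk 1: 'gch' (positions 0-2)
  Chunk 2: 'fab' (positions 3-5)
  Chunk 3: 'agb' (positions 6-8)
  Chunk 4: 'bb' (positions 9-10)
Total chunks: ceil(11 / 3) = 4

4


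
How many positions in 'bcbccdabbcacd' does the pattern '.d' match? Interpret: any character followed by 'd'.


Pattern: .d means any character followed by 'd'.
Scanning 'bcbccdabbcacd' position-by-position:
  Pos 0: window 'bc' -> no
  Pos 1: window 'cb' -> no
  Pos 2: window 'bc' -> no
  Pos 3: window 'cc' -> no
  Pos 4: window 'cd' -> MATCH
  Pos 5: window 'da' -> no
  Pos 6: window 'ab' -> no
  Pos 7: window 'bb' -> no
  Pos 8: window 'bc' -> no
  Pos 9: window 'ca' -> no
  Pos 10: window 'ac' -> no
  Pos 11: window 'cd' -> MATCH
  Pos 12: window 'd' -> no
Total matches: 2

2


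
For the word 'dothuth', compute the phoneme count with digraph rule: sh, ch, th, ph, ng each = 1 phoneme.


Parsing 'dothuth' greedily, digraphs first:
  'd' -> consonant phoneme (phonemes so far: 1)
  'o' -> vowel phoneme (phonemes so far: 2)
  'th' -> digraph (1 consonant phoneme) (phonemes so far: 3)
  'u' -> vowel phoneme (phonemes so far: 4)
  'th' -> digraph (1 consonant phoneme) (phonemes so far: 5)
Total phonemes: 5

5


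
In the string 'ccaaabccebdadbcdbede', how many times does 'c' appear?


Scanning 'ccaaabccebdadbcdbede' for 'c':
  Position 0: 'c' -> MATCH (count: 1)
  Position 1: 'c' -> MATCH (count: 2)
  Position 6: 'c' -> MATCH (count: 3)
  Position 7: 'c' -> MATCH (count: 4)
  Position 14: 'c' -> MATCH (count: 5)
Total occurrences of 'c': 5

5


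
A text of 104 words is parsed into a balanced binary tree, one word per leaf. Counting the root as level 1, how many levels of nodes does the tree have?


In a balanced binary tree with n leaves the deepest leaf is ceil(log2(n)) edges below the root,
so counting node levels inclusive of root and leaves gives ceil(log2(n)) + 1 levels.
log2(104) = 6.7004
ceil(6.7004) = 7
levels = 7 + 1 = 8

8


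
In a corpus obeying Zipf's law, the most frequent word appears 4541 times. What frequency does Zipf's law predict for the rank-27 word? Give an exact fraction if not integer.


Zipf's law: freq(rank) = f1 / rank
f1 = 4541, rank = 27
freq = 4541 / 27
GCD(4541, 27) = 1
Simplified: 4541/27

4541/27


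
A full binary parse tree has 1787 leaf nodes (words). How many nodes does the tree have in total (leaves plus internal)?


Leaf nodes (terminals): 1787
Internal nodes = n - 1 = 1787 - 1 = 1786
Total = leaves + internal = 1787 + 1786 = 3573

3573


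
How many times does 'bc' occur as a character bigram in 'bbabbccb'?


Scanning 'bbabbccb' for bigram 'bc':
  Position 0: 'bb' -> no
  Position 1: 'ba' -> no
  Position 2: 'ab' -> no
  Position 3: 'bb' -> no
  Position 4: 'bc' -> MATCH
  Position 5: 'cc' -> no
  Position 6: 'cb' -> no
Total matches: 1

1


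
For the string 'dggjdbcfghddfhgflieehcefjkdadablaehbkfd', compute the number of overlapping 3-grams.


String 'dggjdbcfghddfhgflieehcefjkdadablaehbkfd' has length L = 39.
Number of overlapping n-grams = L - n + 1
Substituting: 39 - 3 + 1 = 37

37


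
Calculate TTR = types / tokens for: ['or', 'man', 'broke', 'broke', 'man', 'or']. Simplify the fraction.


Tokens: 6
Unique types: ('broke', 'man', 'or') = 3
TTR = 3/6
Simplify: divide both by 3 -> 1/2
TTR = 1/2

1/2


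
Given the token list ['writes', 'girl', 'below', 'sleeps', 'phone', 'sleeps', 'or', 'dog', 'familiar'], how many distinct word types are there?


Listing all tokens and tracking unique types:
  Token 1: 'writes' -> NEW (unique so far: 1)
  Token 2: 'girl' -> NEW (unique so far: 2)
  Token 3: 'below' -> NEW (unique so far: 3)
  Token 4: 'sleeps' -> NEW (unique so far: 4)
  Token 5: 'phone' -> NEW (unique so far: 5)
  Token 6: 'sleeps' -> duplicate (unique so far: 5)
  Token 7: 'or' -> NEW (unique so far: 6)
  Token 8: 'dog' -> NEW (unique so far: 7)
  Token 9: 'familiar' -> NEW (unique so far: 8)
Unique types: ('below', 'dog', 'familiar', 'girl', 'or', 'phone', 'sleeps', 'writes')
Vocabulary size: 8

8


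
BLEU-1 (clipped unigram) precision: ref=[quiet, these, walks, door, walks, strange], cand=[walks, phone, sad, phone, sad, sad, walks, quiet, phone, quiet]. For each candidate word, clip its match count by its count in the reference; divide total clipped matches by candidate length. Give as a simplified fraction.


Reference word counts: {'door': 1, 'quiet': 1, 'strange': 1, 'these': 1, 'walks': 2}
Checking each candidate word (with clipping):
  'walks' -> in reference (ref count 2, used 1/2) -> match (matches: 1)
  'phone' -> not in reference -> no match (matches: 1)
  'sad' -> not in reference -> no match (matches: 1)
  'phone' -> not in reference -> no match (matches: 1)
  'sad' -> not in reference -> no match (matches: 1)
  'sad' -> not in reference -> no match (matches: 1)
  'walks' -> in reference (ref count 2, used 2/2) -> match (matches: 2)
  'quiet' -> in reference (ref count 1, used 1/1) -> match (matches: 3)
  'phone' -> not in reference -> no match (matches: 3)
  'quiet' -> ref count 1 already used up (1/1) -> clipped, no match (matches: 3)
Clipped matches: 3, Candidate length: 10
Precision = 3/10

3/10


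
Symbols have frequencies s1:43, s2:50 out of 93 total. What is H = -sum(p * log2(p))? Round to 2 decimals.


Computing entropy H = -sum(p_i * log2(p_i)):
  s1: p = 43/93 = 0.4624, -p*log2(p) = 0.5146
  s2: p = 50/93 = 0.5376, -p*log2(p) = 0.4813
H = sum of terms = 0.9959
Rounded to 2 decimals: 1.00

1.00


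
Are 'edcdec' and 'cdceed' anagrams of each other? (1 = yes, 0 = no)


Sort characters of 'edcdec': 'ccddee'
Sort characters of 'cdceed': 'ccddee'
Sorted forms match -> they ARE anagrams
Result: 1

1


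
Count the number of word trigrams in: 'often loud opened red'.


Word trigrams from [4] words:
  Trigram 1: (often loud opened)
  Trigram 2: (loud opened red)
Total word trigrams: 4 - 2 = 2

2


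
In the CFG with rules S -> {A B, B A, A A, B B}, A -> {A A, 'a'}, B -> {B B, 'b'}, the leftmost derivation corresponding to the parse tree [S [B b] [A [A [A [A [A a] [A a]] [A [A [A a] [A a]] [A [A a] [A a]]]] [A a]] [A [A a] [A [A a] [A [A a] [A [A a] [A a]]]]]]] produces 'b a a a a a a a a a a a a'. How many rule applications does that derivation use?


Every bracketed nonterminal node [X ...] in the tree is produced by exactly one rule application.
Reading the tree off as a leftmost derivation:
  Step 1: S  =>  B A   (applied S -> B A)
  Step 2: B A  =>  b A   (applied B -> b)
  Step 3: b A  =>  b A A   (applied A -> A A)
  Step 4: b A A  =>  b A A A   (applied A -> A A)
  Step 5: b A A A  =>  b A A A A   (applied A -> A A)
  Step 6: b A A A A  =>  b A A A A A   (applied A -> A A)
  Step 7: b A A A A A  =>  b a A A A A   (applied A -> a)
  Step 8: b a A A A A  =>  b a a A A A   (applied A -> a)
  Step 9: b a a A A A  =>  b a a A A A A   (applied A -> A A)
  Step 10: b a a A A A A  =>  b a a A A A A A   (applied A -> A A)
  Step 11: b a a A A A A A  =>  b a a a A A A A   (applied A -> a)
  Step 12: b a a a A A A A  =>  b a a a a A A A   (applied A -> a)
  Step 13: b a a a a A A A  =>  b a a a a A A A A   (applied A -> A A)
  Step 14: b a a a a A A A A  =>  b a a a a a A A A   (applied A -> a)
  Step 15: b a a a a a A A A  =>  b a a a a a a A A   (applied A -> a)
  Step 16: b a a a a a a A A  =>  b a a a a a a a A   (applied A -> a)
  Step 17: b a a a a a a a A  =>  b a a a a a a a A A   (applied A -> A A)
  Step 18: b a a a a a a a A A  =>  b a a a a a a a a A   (applied A -> a)
  Step 19: b a a a a a a a a A  =>  b a a a a a a a a A A   (applied A -> A A)
  Step 20: b a a a a a a a a A A  =>  b a a a a a a a a a A   (applied A -> a)
  Step 21: b a a a a a a a a a A  =>  b a a a a a a a a a A A   (applied A -> A A)
  Step 22: b a a a a a a a a a A A  =>  b a a a a a a a a a a A   (applied A -> a)
  Step 23: b a a a a a a a a a a A  =>  b a a a a a a a a a a A A   (applied A -> A A)
  Step 24: b a a a a a a a a a a A A  =>  b a a a a a a a a a a a A   (applied A -> a)
  Step 25: b a a a a a a a a a a a A  =>  b a a a a a a a a a a a a   (applied A -> a)
Final yield: b a a a a a a a a a a a a
Total rewrite steps: 25

25


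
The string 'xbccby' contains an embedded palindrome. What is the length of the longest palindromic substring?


Scanning 'xbccby' for palindromic substrings.
Substring at positions 1-4: 'bccb'.
Check: reverse('bccb') = 'bccb' -> palindrome confirmed.
Neighbouring characters ('x' / 'y') break symmetry, so it cannot extend further.
No longer palindromic substring exists; longest length = 4

4


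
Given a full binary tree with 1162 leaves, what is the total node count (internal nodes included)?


Leaf nodes (terminals): 1162
Internal nodes = n - 1 = 1162 - 1 = 1161
Total = leaves + internal = 1162 + 1161 = 2323

2323


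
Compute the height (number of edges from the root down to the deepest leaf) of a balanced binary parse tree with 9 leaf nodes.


In a balanced binary tree with n leaves the deepest leaf is ceil(log2(n)) edges below the root.
log2(9) = 3.1699
ceil(3.1699) = 4
height (edges) = 4

4


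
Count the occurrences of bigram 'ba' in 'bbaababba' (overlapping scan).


Scanning 'bbaababba' for bigram 'ba':
  Position 0: 'bb' -> no
  Position 1: 'ba' -> MATCH
  Position 2: 'aa' -> no
  Position 3: 'ab' -> no
  Position 4: 'ba' -> MATCH
  Position 5: 'ab' -> no
  Position 6: 'bb' -> no
  Position 7: 'ba' -> MATCH
Total matches: 3

3


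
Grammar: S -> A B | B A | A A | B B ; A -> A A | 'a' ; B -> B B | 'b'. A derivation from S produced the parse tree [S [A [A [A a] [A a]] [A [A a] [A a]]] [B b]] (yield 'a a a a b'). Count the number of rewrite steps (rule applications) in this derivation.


Every bracketed nonterminal node [X ...] in the tree is produced by exactly one rule application.
Reading the tree off as a leftmost derivation:
  Step 1: S  =>  A B   (applied S -> A B)
  Step 2: A B  =>  A A B   (applied A -> A A)
  Step 3: A A B  =>  A A A B   (applied A -> A A)
  Step 4: A A A B  =>  a A A B   (applied A -> a)
  Step 5: a A A B  =>  a a A B   (applied A -> a)
  Step 6: a a A B  =>  a a A A B   (applied A -> A A)
  Step 7: a a A A B  =>  a a a A B   (applied A -> a)
  Step 8: a a a A B  =>  a a a a B   (applied A -> a)
  Step 9: a a a a B  =>  a a a a b   (applied B -> b)
Final yield: a a a a b
Total rewrite steps: 9

9


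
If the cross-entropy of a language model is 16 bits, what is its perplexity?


Perplexity formula: PP = 2^H
H = 16
PP = 2^16
PP = 2^16 = 65536

65536


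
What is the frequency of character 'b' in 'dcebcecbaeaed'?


Scanning 'dcebcecbaeaed' for 'b':
  Position 3: 'b' -> MATCH (count: 1)
  Position 7: 'b' -> MATCH (count: 2)
Total occurrences of 'b': 2

2


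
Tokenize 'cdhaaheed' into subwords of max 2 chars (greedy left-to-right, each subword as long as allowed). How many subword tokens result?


'cdhaaheed' has 9 characters.
Chunking with max size 2:
  Chunk 1: 'cd' (positions 0-1)
  Chunk 2: 'ha' (positions 2-3)
  Chunk 3: 'ah' (positions 4-5)
  Chunk 4: 'ee' (positions 6-7)
  Chunk 5: 'd' (positions 8-8)
Total chunks: ceil(9 / 2) = 5

5


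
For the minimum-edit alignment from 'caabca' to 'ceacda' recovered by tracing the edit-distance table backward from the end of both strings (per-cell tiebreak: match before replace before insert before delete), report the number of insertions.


Edit distance = 3. Backtracking from cell (6, 6) with preference match > replace > insert > delete,
then listing the resulting alignment 'caabca' -> 'ceacda' left to right:
  Step 1: keep 'c'
  Step 2: replace a->e
  Step 3: keep 'a'
  Step 4: replace b->c
  Step 5: replace c->d
  Step 6: keep 'a'
Total insertions: 0

0


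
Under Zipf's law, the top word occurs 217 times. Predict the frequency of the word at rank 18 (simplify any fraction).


Zipf's law: freq(rank) = f1 / rank
f1 = 217, rank = 18
freq = 217 / 18
GCD(217, 18) = 1
Simplified: 217/18

217/18


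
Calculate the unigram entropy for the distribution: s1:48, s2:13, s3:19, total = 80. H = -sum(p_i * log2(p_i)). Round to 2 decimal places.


Computing entropy H = -sum(p_i * log2(p_i)):
  s1: p = 48/80 = 0.6000, -p*log2(p) = 0.4422
  s2: p = 13/80 = 0.1625, -p*log2(p) = 0.4260
  s3: p = 19/80 = 0.2375, -p*log2(p) = 0.4926
H = sum of terms = 1.3608
Rounded to 2 decimals: 1.36

1.36


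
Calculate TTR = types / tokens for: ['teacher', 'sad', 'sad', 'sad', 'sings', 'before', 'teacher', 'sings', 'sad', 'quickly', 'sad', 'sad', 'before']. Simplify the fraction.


Tokens: 13
Unique types: ('before', 'quickly', 'sad', 'sings', 'teacher') = 5
TTR = 5/13
Already in lowest terms.

5/13


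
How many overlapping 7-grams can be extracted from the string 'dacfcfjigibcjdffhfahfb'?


String 'dacfcfjigibcjdffhfahfb' has length L = 22.
Number of overlapping n-grams = L - n + 1
Substituting: 22 - 7 + 1 = 16

16


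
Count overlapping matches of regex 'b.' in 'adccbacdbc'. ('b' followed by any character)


Pattern: b. means 'b' followed by any character.
Scanning 'adccbacdbc' position-by-position:
  Pos 0: window 'ad' -> no
  Pos 1: window 'dc' -> no
  Pos 2: window 'cc' -> no
  Pos 3: window 'cb' -> no
  Pos 4: window 'ba' -> MATCH
  Pos 5: window 'ac' -> no
  Pos 6: window 'cd' -> no
  Pos 7: window 'db' -> no
  Pos 8: window 'bc' -> MATCH
  Pos 9: window 'c' -> no
Total matches: 2

2


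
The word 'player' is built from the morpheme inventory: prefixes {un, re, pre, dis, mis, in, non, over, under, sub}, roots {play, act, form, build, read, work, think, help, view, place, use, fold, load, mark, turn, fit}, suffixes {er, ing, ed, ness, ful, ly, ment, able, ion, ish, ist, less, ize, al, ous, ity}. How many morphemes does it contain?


Segmenting 'player' against the inventory:
  'play' -> root (morpheme 1)
  'er' -> suffix (morpheme 2)
Total morphemes: 2

2


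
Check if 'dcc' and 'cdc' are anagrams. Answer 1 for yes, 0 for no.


Sort characters of 'dcc': 'ccd'
Sort characters of 'cdc': 'ccd'
Sorted forms match -> they ARE anagrams
Result: 1

1


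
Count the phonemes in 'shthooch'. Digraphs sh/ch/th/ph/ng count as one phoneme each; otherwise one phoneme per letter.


Parsing 'shthooch' greedily, digraphs first:
  'sh' -> digraph (1 consonant phoneme) (phonemes so far: 1)
  'th' -> digraph (1 consonant phoneme) (phonemes so far: 2)
  'o' -> vowel phoneme (phonemes so far: 3)
  'o' -> vowel phoneme (phonemes so far: 4)
  'ch' -> digraph (1 consonant phoneme) (phonemes so far: 5)
Total phonemes: 5

5


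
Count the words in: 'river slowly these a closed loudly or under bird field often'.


Counting words by splitting on spaces:
  Word 1: 'river'
  Word 2: 'slowly'
  Word 3: 'these'
  Word 4: 'a'
  Word 5: 'closed'
  Word 6: 'loudly'
  Word 7: 'or'
  Word 8: 'under'
  Word 9: 'bird'
  Word 10: 'field'
  Word 11: 'often'
Total words: 11

11


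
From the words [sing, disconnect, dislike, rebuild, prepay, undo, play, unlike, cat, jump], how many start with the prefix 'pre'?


Checking each word for prefix 'pre':
  'sing' -> no (count: 0)
  'disconnect' -> no (count: 0)
  'dislike' -> no (count: 0)
  'rebuild' -> no (count: 0)
  'prepay' -> YES, starts with 'pre' (count: 1)
  'undo' -> no (count: 1)
  'play' -> no (count: 1)
  'unlike' -> no (count: 1)
  'cat' -> no (count: 1)
  'jump' -> no (count: 1)
Total with prefix 'pre': 1

1


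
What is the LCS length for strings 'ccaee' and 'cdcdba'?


DP table for LCS of 'ccaee' and 'cdcdba':
       c  d  c  d  b  a
    0  0  0  0  0  0  0
  c 0  1  1  1  1  1  1
  c 0  1  1  2  2  2  2
  a 0  1  1  2  2  2  3
  e 0  1  1  2  2  2  3
  e 0  1  1  2  2  2  3
LCS: 'cca'
LCS length = 3

3


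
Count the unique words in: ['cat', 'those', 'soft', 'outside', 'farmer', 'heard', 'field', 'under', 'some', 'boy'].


Listing all tokens and tracking unique types:
  Token 1: 'cat' -> NEW (unique so far: 1)
  Token 2: 'those' -> NEW (unique so far: 2)
  Token 3: 'soft' -> NEW (unique so far: 3)
  Token 4: 'outside' -> NEW (unique so far: 4)
  Token 5: 'farmer' -> NEW (unique so far: 5)
  Token 6: 'heard' -> NEW (unique so far: 6)
  Token 7: 'field' -> NEW (unique so far: 7)
  Token 8: 'under' -> NEW (unique so far: 8)
  Token 9: 'some' -> NEW (unique so far: 9)
  Token 10: 'boy' -> NEW (unique so far: 10)
Unique types: ('boy', 'cat', 'farmer', 'field', 'heard', 'outside', 'soft', 'some', 'those', 'under')
Vocabulary size: 10

10


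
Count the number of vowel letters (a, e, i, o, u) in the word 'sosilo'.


Scanning each character of 'sosilo':
  Position 1: 's' -> consonant (running count: 0)
  Position 2: 'o' -> vowel (running count: 1)
  Position 3: 's' -> consonant (running count: 1)
  Position 4: 'i' -> vowel (running count: 2)
  Position 5: 'l' -> consonant (running count: 2)
  Position 6: 'o' -> vowel (running count: 3)
Total vowels: 3

3


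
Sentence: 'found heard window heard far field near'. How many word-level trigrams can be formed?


Word trigrams from [7] words:
  Trigram 1: (found heard window)
  Trigram 2: (heard window heard)
  Trigram 3: (window heard far)
  Trigram 4: (heard far field)
  Trigram 5: (far field near)
Total word trigrams: 7 - 2 = 5

5


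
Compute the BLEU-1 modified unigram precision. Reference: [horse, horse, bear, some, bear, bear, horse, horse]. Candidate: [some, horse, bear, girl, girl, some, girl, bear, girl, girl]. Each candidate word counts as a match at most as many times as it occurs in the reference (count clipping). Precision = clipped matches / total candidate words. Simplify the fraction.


Reference word counts: {'bear': 3, 'horse': 4, 'some': 1}
Checking each candidate word (with clipping):
  'some' -> in reference (ref count 1, used 1/1) -> match (matches: 1)
  'horse' -> in reference (ref count 4, used 1/4) -> match (matches: 2)
  'bear' -> in reference (ref count 3, used 1/3) -> match (matches: 3)
  'girl' -> not in reference -> no match (matches: 3)
  'girl' -> not in reference -> no match (matches: 3)
  'some' -> ref count 1 already used up (1/1) -> clipped, no match (matches: 3)
  'girl' -> not in reference -> no match (matches: 3)
  'bear' -> in reference (ref count 3, used 2/3) -> match (matches: 4)
  'girl' -> not in reference -> no match (matches: 4)
  'girl' -> not in reference -> no match (matches: 4)
Clipped matches: 4, Candidate length: 10
Precision = 4/10 = 2/5

2/5


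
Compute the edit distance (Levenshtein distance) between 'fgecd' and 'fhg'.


Building DP table for s1='fgecd' (len 5) and s2='fhg' (len 3):
       f  h  g
    0  1  2  3
  f 1  0  1  2
  g 2  1  1  1
  e 3  2  2  2
  c 4  3  3  3
  d 5  4  4  4
Edit distance = dp[5][3] = 4

4


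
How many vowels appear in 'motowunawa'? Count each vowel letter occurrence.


Scanning each character of 'motowunawa':
  Position 1: 'm' -> consonant (running count: 0)
  Position 2: 'o' -> vowel (running count: 1)
  Position 3: 't' -> consonant (running count: 1)
  Position 4: 'o' -> vowel (running count: 2)
  Position 5: 'w' -> consonant (running count: 2)
  Position 6: 'u' -> vowel (running count: 3)
  Position 7: 'n' -> consonant (running count: 3)
  Position 8: 'a' -> vowel (running count: 4)
  Position 9: 'w' -> consonant (running count: 4)
  Position 10: 'a' -> vowel (running count: 5)
Total vowels: 5

5


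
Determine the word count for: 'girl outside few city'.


Counting words by splitting on spaces:
  Word 1: 'girl'
  Word 2: 'outside'
  Word 3: 'few'
  Word 4: 'city'
Total words: 4

4


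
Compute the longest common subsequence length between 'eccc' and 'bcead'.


DP table for LCS of 'eccc' and 'bcead':
       b  c  e  a  d
    0  0  0  0  0  0
  e 0  0  0  1  1  1
  c 0  0  1  1  1  1
  c 0  0  1  1  1  1
  c 0  0  1  1  1  1
LCS: 'e'
LCS length = 1

1


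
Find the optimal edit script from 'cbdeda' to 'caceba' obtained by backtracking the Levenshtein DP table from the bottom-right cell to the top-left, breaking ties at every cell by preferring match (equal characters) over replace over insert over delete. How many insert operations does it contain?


Edit distance = 3. Backtracking from cell (6, 6) with preference match > replace > insert > delete,
then listing the resulting alignment 'cbdeda' -> 'caceba' left to right:
  Step 1: keep 'c'
  Step 2: replace b->a
  Step 3: replace d->c
  Step 4: keep 'e'
  Step 5: replace d->b
  Step 6: keep 'a'
Total insertions: 0

0


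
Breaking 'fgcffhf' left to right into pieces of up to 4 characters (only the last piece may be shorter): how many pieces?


'fgcffhf' has 7 characters.
Chunking with max size 4:
  Chunk 1: 'fgcf' (positions 0-3)
  Chunk 2: 'fhf' (positions 4-6)
Total chunks: ceil(7 / 4) = 2

2


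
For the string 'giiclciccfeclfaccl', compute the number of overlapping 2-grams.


String 'giiclciccfeclfaccl' has length L = 18.
Number of overlapping n-grams = L - n + 1
Substituting: 18 - 2 + 1 = 17

17


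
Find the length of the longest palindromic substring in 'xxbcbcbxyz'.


Scanning 'xxbcbcbxyz' for palindromic substrings.
Substring at positions 1-7: 'xbcbcbx'.
Check: reverse('xbcbcbx') = 'xbcbcbx' -> palindrome confirmed.
Neighbouring characters ('x' / 'y') break symmetry, so it cannot extend further.
No longer palindromic substring exists; longest length = 7

7


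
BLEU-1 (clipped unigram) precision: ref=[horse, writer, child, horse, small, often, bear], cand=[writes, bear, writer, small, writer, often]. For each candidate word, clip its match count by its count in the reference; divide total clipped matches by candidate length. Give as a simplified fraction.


Reference word counts: {'bear': 1, 'child': 1, 'horse': 2, 'often': 1, 'small': 1, 'writer': 1}
Checking each candidate word (with clipping):
  'writes' -> not in reference -> no match (matches: 0)
  'bear' -> in reference (ref count 1, used 1/1) -> match (matches: 1)
  'writer' -> in reference (ref count 1, used 1/1) -> match (matches: 2)
  'small' -> in reference (ref count 1, used 1/1) -> match (matches: 3)
  'writer' -> ref count 1 already used up (1/1) -> clipped, no match (matches: 3)
  'often' -> in reference (ref count 1, used 1/1) -> match (matches: 4)
Clipped matches: 4, Candidate length: 6
Precision = 4/6 = 2/3

2/3


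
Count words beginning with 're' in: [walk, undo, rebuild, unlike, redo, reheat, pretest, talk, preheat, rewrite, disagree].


Checking each word for prefix 're':
  'walk' -> no (count: 0)
  'undo' -> no (count: 0)
  'rebuild' -> YES, starts with 're' (count: 1)
  'unlike' -> no (count: 1)
  'redo' -> YES, starts with 're' (count: 2)
  'reheat' -> YES, starts with 're' (count: 3)
  'pretest' -> no (count: 3)
  'talk' -> no (count: 3)
  'preheat' -> no (count: 3)
  'rewrite' -> YES, starts with 're' (count: 4)
  'disagree' -> no (count: 4)
Total with prefix 're': 4

4


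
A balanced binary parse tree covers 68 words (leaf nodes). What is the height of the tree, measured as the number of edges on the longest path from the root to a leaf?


In a balanced binary tree with n leaves the deepest leaf is ceil(log2(n)) edges below the root.
log2(68) = 6.0875
ceil(6.0875) = 7
height (edges) = 7

7


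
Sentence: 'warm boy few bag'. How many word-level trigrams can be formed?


Word trigrams from [4] words:
  Trigram 1: (warm boy few)
  Trigram 2: (boy few bag)
Total word trigrams: 4 - 2 = 2

2


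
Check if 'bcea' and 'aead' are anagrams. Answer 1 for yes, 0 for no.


Sort characters of 'bcea': 'abce'
Sort characters of 'aead': 'aade'
Sorted forms differ -> they are NOT anagrams
Result: 0

0


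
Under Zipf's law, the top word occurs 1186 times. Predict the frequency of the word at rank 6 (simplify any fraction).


Zipf's law: freq(rank) = f1 / rank
f1 = 1186, rank = 6
freq = 1186 / 6
GCD(1186, 6) = 2
Simplified: 593/3

593/3


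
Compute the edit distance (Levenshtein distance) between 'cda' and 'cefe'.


Building DP table for s1='cda' (len 3) and s2='cefe' (len 4):
       c  e  f  e
    0  1  2  3  4
  c 1  0  1  2  3
  d 2  1  1  2  3
  a 3  2  2  2  3
Edit distance = dp[3][4] = 3

3


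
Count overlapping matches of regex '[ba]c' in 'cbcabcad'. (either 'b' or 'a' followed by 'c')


Pattern: [ba]c means either 'b' or 'a' followed by 'c'.
Scanning 'cbcabcad' position-by-position:
  Pos 0: window 'cb' -> no
  Pos 1: window 'bc' -> MATCH
  Pos 2: window 'ca' -> no
  Pos 3: window 'ab' -> no
  Pos 4: window 'bc' -> MATCH
  Pos 5: window 'ca' -> no
  Pos 6: window 'ad' -> no
  Pos 7: window 'd' -> no
Total matches: 2

2


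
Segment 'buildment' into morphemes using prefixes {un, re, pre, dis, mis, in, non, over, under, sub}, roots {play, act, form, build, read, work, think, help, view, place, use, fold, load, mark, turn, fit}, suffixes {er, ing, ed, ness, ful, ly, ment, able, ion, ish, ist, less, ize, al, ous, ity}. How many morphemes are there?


Segmenting 'buildment' against the inventory:
  'build' -> root (morpheme 1)
  'ment' -> suffix (morpheme 2)
Total morphemes: 2

2


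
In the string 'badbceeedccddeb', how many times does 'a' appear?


Scanning 'badbceeedccddeb' for 'a':
  Position 1: 'a' -> MATCH (count: 1)
Total occurrences of 'a': 1

1


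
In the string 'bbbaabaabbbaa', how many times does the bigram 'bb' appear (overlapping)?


Scanning 'bbbaabaabbbaa' for bigram 'bb':
  Position 0: 'bb' -> MATCH
  Position 1: 'bb' -> MATCH
  Position 2: 'ba' -> no
  Position 3: 'aa' -> no
  Position 4: 'ab' -> no
  Position 5: 'ba' -> no
  Position 6: 'aa' -> no
  Position 7: 'ab' -> no
  Position 8: 'bb' -> MATCH
  Position 9: 'bb' -> MATCH
  Position 10: 'ba' -> no
  Position 11: 'aa' -> no
Total matches: 4

4


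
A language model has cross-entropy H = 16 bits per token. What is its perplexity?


Perplexity formula: PP = 2^H
H = 16
PP = 2^16
PP = 2^16 = 65536

65536


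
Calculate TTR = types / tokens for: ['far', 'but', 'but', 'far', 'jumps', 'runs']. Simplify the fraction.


Tokens: 6
Unique types: ('but', 'far', 'jumps', 'runs') = 4
TTR = 4/6
Simplify: divide both by 2 -> 2/3
TTR = 2/3

2/3


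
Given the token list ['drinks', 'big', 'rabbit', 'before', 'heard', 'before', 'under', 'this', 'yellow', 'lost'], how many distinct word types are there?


Listing all tokens and tracking unique types:
  Token 1: 'drinks' -> NEW (unique so far: 1)
  Token 2: 'big' -> NEW (unique so far: 2)
  Token 3: 'rabbit' -> NEW (unique so far: 3)
  Token 4: 'before' -> NEW (unique so far: 4)
  Token 5: 'heard' -> NEW (unique so far: 5)
  Token 6: 'before' -> duplicate (unique so far: 5)
  Token 7: 'under' -> NEW (unique so far: 6)
  Token 8: 'this' -> NEW (unique so far: 7)
  Token 9: 'yellow' -> NEW (unique so far: 8)
  Token 10: 'lost' -> NEW (unique so far: 9)
Unique types: ('before', 'big', 'drinks', 'heard', 'lost', 'rabbit', 'this', 'under', 'yellow')
Vocabulary size: 9

9


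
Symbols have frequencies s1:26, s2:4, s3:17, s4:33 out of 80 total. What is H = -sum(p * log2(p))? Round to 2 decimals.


Computing entropy H = -sum(p_i * log2(p_i)):
  s1: p = 26/80 = 0.3250, -p*log2(p) = 0.5270
  s2: p = 4/80 = 0.0500, -p*log2(p) = 0.2161
  s3: p = 17/80 = 0.2125, -p*log2(p) = 0.4748
  s4: p = 33/80 = 0.4125, -p*log2(p) = 0.5270
H = sum of terms = 1.7449
Rounded to 2 decimals: 1.74

1.74


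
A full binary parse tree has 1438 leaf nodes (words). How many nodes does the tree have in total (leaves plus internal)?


Leaf nodes (terminals): 1438
Internal nodes = n - 1 = 1438 - 1 = 1437
Total = leaves + internal = 1438 + 1437 = 2875

2875


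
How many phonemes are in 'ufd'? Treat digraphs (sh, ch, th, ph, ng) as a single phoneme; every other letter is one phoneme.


Parsing 'ufd' greedily, digraphs first:
  'u' -> vowel phoneme (phonemes so far: 1)
  'f' -> consonant phoneme (phonemes so far: 2)
  'd' -> consonant phoneme (phonemes so far: 3)
Total phonemes: 3

3


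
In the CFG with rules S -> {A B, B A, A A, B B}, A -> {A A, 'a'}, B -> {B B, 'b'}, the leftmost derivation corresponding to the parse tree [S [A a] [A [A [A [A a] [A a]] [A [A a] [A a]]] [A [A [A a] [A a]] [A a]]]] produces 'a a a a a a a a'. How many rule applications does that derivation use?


Every bracketed nonterminal node [X ...] in the tree is produced by exactly one rule application.
Reading the tree off as a leftmost derivation:
  Step 1: S  =>  A A   (applied S -> A A)
  Step 2: A A  =>  a A   (applied A -> a)
  Step 3: a A  =>  a A A   (applied A -> A A)
  Step 4: a A A  =>  a A A A   (applied A -> A A)
  Step 5: a A A A  =>  a A A A A   (applied A -> A A)
  Step 6: a A A A A  =>  a a A A A   (applied A -> a)
  Step 7: a a A A A  =>  a a a A A   (applied A -> a)
  Step 8: a a a A A  =>  a a a A A A   (applied A -> A A)
  Step 9: a a a A A A  =>  a a a a A A   (applied A -> a)
  Step 10: a a a a A A  =>  a a a a a A   (applied A -> a)
  Step 11: a a a a a A  =>  a a a a a A A   (applied A -> A A)
  Step 12: a a a a a A A  =>  a a a a a A A A   (applied A -> A A)
  Step 13: a a a a a A A A  =>  a a a a a a A A   (applied A -> a)
  Step 14: a a a a a a A A  =>  a a a a a a a A   (applied A -> a)
  Step 15: a a a a a a a A  =>  a a a a a a a a   (applied A -> a)
Final yield: a a a a a a a a
Total rewrite steps: 15

15


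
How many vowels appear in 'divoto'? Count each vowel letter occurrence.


Scanning each character of 'divoto':
  Position 1: 'd' -> consonant (running count: 0)
  Position 2: 'i' -> vowel (running count: 1)
  Position 3: 'v' -> consonant (running count: 1)
  Position 4: 'o' -> vowel (running count: 2)
  Position 5: 't' -> consonant (running count: 2)
  Position 6: 'o' -> vowel (running count: 3)
Total vowels: 3

3


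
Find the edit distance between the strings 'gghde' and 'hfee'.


Building DP table for s1='gghde' (len 5) and s2='hfee' (len 4):
       h  f  e  e
    0  1  2  3  4
  g 1  1  2  3  4
  g 2  2  2  3  4
  h 3  2  3  3  4
  d 4  3  3  4  4
  e 5  4  4  3  4
Edit distance = dp[5][4] = 4

4


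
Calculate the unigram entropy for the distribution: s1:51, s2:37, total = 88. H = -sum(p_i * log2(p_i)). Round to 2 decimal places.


Computing entropy H = -sum(p_i * log2(p_i)):
  s1: p = 51/88 = 0.5795, -p*log2(p) = 0.4561
  s2: p = 37/88 = 0.4205, -p*log2(p) = 0.5256
H = sum of terms = 0.9817
Rounded to 2 decimals: 0.98

0.98


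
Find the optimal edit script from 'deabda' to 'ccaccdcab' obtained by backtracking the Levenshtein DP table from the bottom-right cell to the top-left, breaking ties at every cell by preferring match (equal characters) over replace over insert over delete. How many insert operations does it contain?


Edit distance = 6. Backtracking from cell (6, 9) with preference match > replace > insert > delete,
then listing the resulting alignment 'deabda' -> 'ccaccdcab' left to right:
  Step 1: replace d->c
  Step 2: replace e->c
  Step 3: keep 'a'
  Step 4: insert 'c' [insertion #1]
  Step 5: replace b->c
  Step 6: keep 'd'
  Step 7: insert 'c' [insertion #2]
  Step 8: keep 'a'
  Step 9: insert 'b' [insertion #3]
Total insertions: 3

3


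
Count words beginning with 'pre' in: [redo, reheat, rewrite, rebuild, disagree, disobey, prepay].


Checking each word for prefix 'pre':
  'redo' -> no (count: 0)
  'reheat' -> no (count: 0)
  'rewrite' -> no (count: 0)
  'rebuild' -> no (count: 0)
  'disagree' -> no (count: 0)
  'disobey' -> no (count: 0)
  'prepay' -> YES, starts with 'pre' (count: 1)
Total with prefix 'pre': 1

1


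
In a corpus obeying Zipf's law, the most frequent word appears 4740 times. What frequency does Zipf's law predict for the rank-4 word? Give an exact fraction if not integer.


Zipf's law: freq(rank) = f1 / rank
f1 = 4740, rank = 4
freq = 4740 / 4
= 1185

1185


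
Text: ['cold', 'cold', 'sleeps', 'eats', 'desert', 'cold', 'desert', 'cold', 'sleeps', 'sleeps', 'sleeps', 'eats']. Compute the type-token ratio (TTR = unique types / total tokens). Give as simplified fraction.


Tokens: 12
Unique types: ('cold', 'desert', 'eats', 'sleeps') = 4
TTR = 4/12
Simplify: divide both by 4 -> 1/3
TTR = 1/3

1/3


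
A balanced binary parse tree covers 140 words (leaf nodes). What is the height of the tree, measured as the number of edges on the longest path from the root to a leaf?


In a balanced binary tree with n leaves the deepest leaf is ceil(log2(n)) edges below the root.
log2(140) = 7.1293
ceil(7.1293) = 8
height (edges) = 8

8


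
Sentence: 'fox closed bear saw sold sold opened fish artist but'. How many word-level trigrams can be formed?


Word trigrams from [10] words:
  Trigram 1: (fox closed bear)
  Trigram 2: (closed bear saw)
  Trigram 3: (bear saw sold)
  Trigram 4: (saw sold sold)
  Trigram 5: (sold sold opened)
  Trigram 6: (sold opened fish)
  Trigram 7: (opened fish artist)
  Trigram 8: (fish artist but)
Total word trigrams: 10 - 2 = 8

8


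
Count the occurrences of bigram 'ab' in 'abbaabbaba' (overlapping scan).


Scanning 'abbaabbaba' for bigram 'ab':
  Position 0: 'ab' -> MATCH
  Position 1: 'bb' -> no
  Position 2: 'ba' -> no
  Position 3: 'aa' -> no
  Position 4: 'ab' -> MATCH
  Position 5: 'bb' -> no
  Position 6: 'ba' -> no
  Position 7: 'ab' -> MATCH
  Position 8: 'ba' -> no
Total matches: 3

3


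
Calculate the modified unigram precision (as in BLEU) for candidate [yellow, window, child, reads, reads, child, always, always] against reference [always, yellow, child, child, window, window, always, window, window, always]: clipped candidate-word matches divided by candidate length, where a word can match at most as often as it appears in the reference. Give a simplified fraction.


Reference word counts: {'always': 3, 'child': 2, 'window': 4, 'yellow': 1}
Checking each candidate word (with clipping):
  'yellow' -> in reference (ref count 1, used 1/1) -> match (matches: 1)
  'window' -> in reference (ref count 4, used 1/4) -> match (matches: 2)
  'child' -> in reference (ref count 2, used 1/2) -> match (matches: 3)
  'reads' -> not in reference -> no match (matches: 3)
  'reads' -> not in reference -> no match (matches: 3)
  'child' -> in reference (ref count 2, used 2/2) -> match (matches: 4)
  'always' -> in reference (ref count 3, used 1/3) -> match (matches: 5)
  'always' -> in reference (ref count 3, used 2/3) -> match (matches: 6)
Clipped matches: 6, Candidate length: 8
Precision = 6/8 = 3/4

3/4


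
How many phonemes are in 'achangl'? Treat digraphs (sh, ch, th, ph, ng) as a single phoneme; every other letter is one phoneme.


Parsing 'achangl' greedily, digraphs first:
  'a' -> vowel phoneme (phonemes so far: 1)
  'ch' -> digraph (1 consonant phoneme) (phonemes so far: 2)
  'a' -> vowel phoneme (phonemes so far: 3)
  'ng' -> digraph (1 consonant phoneme) (phonemes so far: 4)
  'l' -> consonant phoneme (phonemes so far: 5)
Total phonemes: 5

5


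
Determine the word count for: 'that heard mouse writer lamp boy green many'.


Counting words by splitting on spaces:
  Word 1: 'that'
  Word 2: 'heard'
  Word 3: 'mouse'
  Word 4: 'writer'
  Word 5: 'lamp'
  Word 6: 'boy'
  Word 7: 'green'
  Word 8: 'many'
Total words: 8

8


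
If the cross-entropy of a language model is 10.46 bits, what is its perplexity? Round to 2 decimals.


Perplexity formula: PP = 2^H
H = 10.46
PP = 2^10.46
Decompose: 2^10.46 = 2^10 * 2^0.46
2^10 = 1024, 2^0.46 ~ 1.3755418
PP ~ 1024 * 1.3755418 = 1408.5548032
Rounded to 2 decimals: 1408.55

1408.55


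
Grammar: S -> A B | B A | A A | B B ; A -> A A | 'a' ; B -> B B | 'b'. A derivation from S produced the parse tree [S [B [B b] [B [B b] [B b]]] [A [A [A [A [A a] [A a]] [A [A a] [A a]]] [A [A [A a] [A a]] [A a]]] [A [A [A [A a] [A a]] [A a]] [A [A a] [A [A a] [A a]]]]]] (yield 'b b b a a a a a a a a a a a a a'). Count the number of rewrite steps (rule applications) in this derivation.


Every bracketed nonterminal node [X ...] in the tree is produced by exactly one rule application.
Reading the tree off as a leftmost derivation:
  Step 1: S  =>  B A   (applied S -> B A)
  Step 2: B A  =>  B B A   (applied B -> B B)
  Step 3: B B A  =>  b B A   (applied B -> b)
  Step 4: b B A  =>  b B B A   (applied B -> B B)
  Step 5: b B B A  =>  b b B A   (applied B -> b)
  Step 6: b b B A  =>  b b b A   (applied B -> b)
  Step 7: b b b A  =>  b b b A A   (applied A -> A A)
  Step 8: b b b A A  =>  b b b A A A   (applied A -> A A)
  Step 9: b b b A A A  =>  b b b A A A A   (applied A -> A A)
  Step 10: b b b A A A A  =>  b b b A A A A A   (applied A -> A A)
  Step 11: b b b A A A A A  =>  b b b a A A A A   (applied A -> a)
  Step 12: b b b a A A A A  =>  b b b a a A A A   (applied A -> a)
  Step 13: b b b a a A A A  =>  b b b a a A A A A   (applied A -> A A)
  Step 14: b b b a a A A A A  =>  b b b a a a A A A   (applied A -> a)
  Step 15: b b b a a a A A A  =>  b b b a a a a A A   (applied A -> a)
  Step 16: b b b a a a a A A  =>  b b b a a a a A A A   (applied A -> A A)
  Step 17: b b b a a a a A A A  =>  b b b a a a a A A A A   (applied A -> A A)
  Step 18: b b b a a a a A A A A  =>  b b b a a a a a A A A   (applied A -> a)
  Step 19: b b b a a a a a A A A  =>  b b b a a a a a a A A   (applied A -> a)
  Step 20: b b b a a a a a a A A  =>  b b b a a a a a a a A   (applied A -> a)
  Step 21: b b b a a a a a a a A  =>  b b b a a a a a a a A A   (applied A -> A A)
  Step 22: b b b a a a a a a a A A  =>  b b b a a a a a a a A A A   (applied A -> A A)
  Step 23: b b b a a a a a a a A A A  =>  b b b a a a a a a a A A A A   (applied A -> A A)
  Step 24: b b b a a a a a a a A A A A  =>  b b b a a a a a a a a A A A   (applied A -> a)
  Step 25: b b b a a a a a a a a A A A  =>  b b b a a a a a a a a a A A   (applied A -> a)
  Step 26: b b b a a a a a a a a a A A  =>  b b b a a a a a a a a a a A   (applied A -> a)
  Step 27: b b b a a a a a a a a a a A  =>  b b b a a a a a a a a a a A A   (applied A -> A A)
  Step 28: b b b a a a a a a a a a a A A  =>  b b b a a a a a a a a a a a A   (applied A -> a)
  Step 29: b b b a a a a a a a a a a a A  =>  b b b a a a a a a a a a a a A A   (applied A -> A A)
  Step 30: b b b a a a a a a a a a a a A A  =>  b b b a a a a a a a a a a a a A   (applied A -> a)
  Step 31: b b b a a a a a a a a a a a a A  =>  b b b a a a a a a a a a a a a a   (applied A -> a)
Final yield: b b b a a a a a a a a a a a a a
Total rewrite steps: 31

31


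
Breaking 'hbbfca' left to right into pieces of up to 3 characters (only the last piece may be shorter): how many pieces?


'hbbfca' has 6 characters.
Chunking with max size 3:
  Chunk 1: 'hbb' (positions 0-2)
  Chunk 2: 'fca' (positions 3-5)
Total chunks: ceil(6 / 3) = 2

2


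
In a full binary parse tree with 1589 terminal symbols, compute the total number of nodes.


Leaf nodes (terminals): 1589
Internal nodes = n - 1 = 1589 - 1 = 1588
Total = leaves + internal = 1589 + 1588 = 3177

3177


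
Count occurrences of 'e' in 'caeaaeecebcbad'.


Scanning 'caeaaeecebcbad' for 'e':
  Position 2: 'e' -> MATCH (count: 1)
  Position 5: 'e' -> MATCH (count: 2)
  Position 6: 'e' -> MATCH (count: 3)
  Position 8: 'e' -> MATCH (count: 4)
Total occurrences of 'e': 4

4


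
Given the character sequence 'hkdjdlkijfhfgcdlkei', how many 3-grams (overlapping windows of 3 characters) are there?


String 'hkdjdlkijfhfgcdlkei' has length L = 19.
Number of overlapping n-grams = L - n + 1
Substituting: 19 - 3 + 1 = 17

17


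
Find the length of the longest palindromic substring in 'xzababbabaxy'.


Scanning 'xzababbabaxy' for palindromic substrings.
Substring at positions 2-9: 'ababbaba'.
Check: reverse('ababbaba') = 'ababbaba' -> palindrome confirmed.
Neighbouring characters ('z' / 'x') break symmetry, so it cannot extend further.
No longer palindromic substring exists; longest length = 8

8


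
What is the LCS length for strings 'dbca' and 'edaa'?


DP table for LCS of 'dbca' and 'edaa':
       e  d  a  a
    0  0  0  0  0
  d 0  0  1  1  1
  b 0  0  1  1  1
  c 0  0  1  1  1
  a 0  0  1  2  2
LCS: 'da'
LCS length = 2

2


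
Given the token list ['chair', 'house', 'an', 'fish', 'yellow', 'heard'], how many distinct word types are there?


Listing all tokens and tracking unique types:
  Token 1: 'chair' -> NEW (unique so far: 1)
  Token 2: 'house' -> NEW (unique so far: 2)
  Token 3: 'an' -> NEW (unique so far: 3)
  Token 4: 'fish' -> NEW (unique so far: 4)
  Token 5: 'yellow' -> NEW (unique so far: 5)
  Token 6: 'heard' -> NEW (unique so far: 6)
Unique types: ('an', 'chair', 'fish', 'heard', 'house', 'yellow')
Vocabulary size: 6

6
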